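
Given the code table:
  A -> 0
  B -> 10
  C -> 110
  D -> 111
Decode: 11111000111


Decoding:
111 -> D
110 -> C
0 -> A
0 -> A
111 -> D


Result: DCAAD


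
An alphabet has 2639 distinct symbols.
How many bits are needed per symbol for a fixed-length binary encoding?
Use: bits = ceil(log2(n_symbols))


log2(2639) = 11.3658
Bracket: 2^11 = 2048 < 2639 <= 2^12 = 4096
So ceil(log2(2639)) = 12

bits = ceil(log2(2639)) = ceil(11.3658) = 12 bits


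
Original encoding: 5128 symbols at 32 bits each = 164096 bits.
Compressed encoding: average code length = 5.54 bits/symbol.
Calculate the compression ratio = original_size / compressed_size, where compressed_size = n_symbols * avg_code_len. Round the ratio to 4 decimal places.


original_size = n_symbols * orig_bits = 5128 * 32 = 164096 bits
compressed_size = n_symbols * avg_code_len = 5128 * 5.54 = 28409.12 bits
ratio = original_size / compressed_size = 164096 / 28409.12 = 5.7762

Compression ratio = 5.7762


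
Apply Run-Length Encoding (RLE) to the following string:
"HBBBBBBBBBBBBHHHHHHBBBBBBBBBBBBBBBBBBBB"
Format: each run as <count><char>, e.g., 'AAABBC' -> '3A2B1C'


Scanning runs left to right:
  i=0: run of 'H' x 1 -> '1H'
  i=1: run of 'B' x 12 -> '12B'
  i=13: run of 'H' x 6 -> '6H'
  i=19: run of 'B' x 20 -> '20B'

RLE = 1H12B6H20B


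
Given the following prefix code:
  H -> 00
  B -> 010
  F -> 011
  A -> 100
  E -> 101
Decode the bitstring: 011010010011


Decoding step by step:
Bits 011 -> F
Bits 010 -> B
Bits 010 -> B
Bits 011 -> F


Decoded message: FBBF


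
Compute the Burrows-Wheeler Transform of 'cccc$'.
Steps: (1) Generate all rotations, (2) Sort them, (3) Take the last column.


Rotations (sorted):
  0: $cccc -> last char: c
  1: c$ccc -> last char: c
  2: cc$cc -> last char: c
  3: ccc$c -> last char: c
  4: cccc$ -> last char: $


BWT = cccc$


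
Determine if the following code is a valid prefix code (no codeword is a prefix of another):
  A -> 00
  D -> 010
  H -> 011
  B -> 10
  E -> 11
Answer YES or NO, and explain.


Checking each pair (does one codeword prefix another?):
  A='00' vs D='010': no prefix
  A='00' vs H='011': no prefix
  A='00' vs B='10': no prefix
  A='00' vs E='11': no prefix
  D='010' vs A='00': no prefix
  D='010' vs H='011': no prefix
  D='010' vs B='10': no prefix
  D='010' vs E='11': no prefix
  H='011' vs A='00': no prefix
  H='011' vs D='010': no prefix
  H='011' vs B='10': no prefix
  H='011' vs E='11': no prefix
  B='10' vs A='00': no prefix
  B='10' vs D='010': no prefix
  B='10' vs H='011': no prefix
  B='10' vs E='11': no prefix
  E='11' vs A='00': no prefix
  E='11' vs D='010': no prefix
  E='11' vs H='011': no prefix
  E='11' vs B='10': no prefix
No violation found over all pairs.

YES -- this is a valid prefix code. No codeword is a prefix of any other codeword.


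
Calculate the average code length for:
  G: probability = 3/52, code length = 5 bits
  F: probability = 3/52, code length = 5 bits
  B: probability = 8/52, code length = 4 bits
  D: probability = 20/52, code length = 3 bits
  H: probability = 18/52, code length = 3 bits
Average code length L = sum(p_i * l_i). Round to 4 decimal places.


Weighted contributions p_i * l_i:
  G: (3/52) * 5 = 15/52
  F: (3/52) * 5 = 15/52
  B: (8/52) * 4 = 32/52
  D: (20/52) * 3 = 60/52
  H: (18/52) * 3 = 54/52
Sum = (15 + 15 + 32 + 60 + 54)/52 = 176/52

L = 176/52 = 3.3846 bits/symbol


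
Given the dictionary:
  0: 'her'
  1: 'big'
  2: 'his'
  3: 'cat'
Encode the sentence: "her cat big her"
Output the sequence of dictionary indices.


Look up each word in the dictionary:
  'her' -> 0
  'cat' -> 3
  'big' -> 1
  'her' -> 0

Encoded: [0, 3, 1, 0]


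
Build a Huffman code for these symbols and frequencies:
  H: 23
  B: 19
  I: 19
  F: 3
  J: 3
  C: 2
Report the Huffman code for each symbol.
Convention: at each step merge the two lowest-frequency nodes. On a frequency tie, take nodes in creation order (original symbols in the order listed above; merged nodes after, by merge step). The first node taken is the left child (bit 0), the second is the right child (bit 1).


Huffman tree construction:
Step 1: Merge C(2) + F(3) = 5
Step 2: Merge J(3) + (C+F)(5) = 8
Step 3: Merge (J+(C+F))(8) + B(19) = 27
Step 4: Merge I(19) + H(23) = 42
Step 5: Merge ((J+(C+F))+B)(27) + (I+H)(42) = 69
Read each symbol's code off the tree from the root (left child = 0, right child = 1).

Codes:
  H: 11 (length 2)
  B: 01 (length 2)
  I: 10 (length 2)
  F: 0011 (length 4)
  J: 000 (length 3)
  C: 0010 (length 4)
Average code length: 151/69 = 2.1884 bits/symbol


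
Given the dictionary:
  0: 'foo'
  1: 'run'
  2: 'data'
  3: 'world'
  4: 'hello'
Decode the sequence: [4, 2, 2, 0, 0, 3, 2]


Look up each index in the dictionary:
  4 -> 'hello'
  2 -> 'data'
  2 -> 'data'
  0 -> 'foo'
  0 -> 'foo'
  3 -> 'world'
  2 -> 'data'

Decoded: "hello data data foo foo world data"


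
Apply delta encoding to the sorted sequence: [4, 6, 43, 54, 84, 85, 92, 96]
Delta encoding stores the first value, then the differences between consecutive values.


First value: 4
Deltas:
  6 - 4 = 2
  43 - 6 = 37
  54 - 43 = 11
  84 - 54 = 30
  85 - 84 = 1
  92 - 85 = 7
  96 - 92 = 4


Delta encoded: [4, 2, 37, 11, 30, 1, 7, 4]


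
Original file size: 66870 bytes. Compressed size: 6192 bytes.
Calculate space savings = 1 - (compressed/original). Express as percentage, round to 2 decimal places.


ratio = compressed/original = 6192/66870 = 0.092598
savings = 1 - ratio = 1 - 0.092598 = 0.907402
as a percentage: 0.907402 * 100 = 90.74%

Space savings = 1 - 6192/66870 = 90.74%


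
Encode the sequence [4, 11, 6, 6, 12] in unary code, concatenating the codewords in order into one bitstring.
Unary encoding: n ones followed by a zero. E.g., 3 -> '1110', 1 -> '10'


Encode each number as n ones followed by a terminating 0:
  4 -> 11110 (5 bits)
  11 -> 111111111110 (12 bits)
  6 -> 1111110 (7 bits)
  6 -> 1111110 (7 bits)
  12 -> 1111111111110 (13 bits)
Total length = 5 + 12 + 7 + 7 + 13 = 44 bits.

Unary([4, 11, 6, 6, 12]) = 11110111111111110111111011111101111111111110 (44 bits)


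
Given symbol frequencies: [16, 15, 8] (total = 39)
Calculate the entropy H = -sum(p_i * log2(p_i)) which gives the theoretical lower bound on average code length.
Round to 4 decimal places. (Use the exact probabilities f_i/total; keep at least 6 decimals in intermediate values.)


Per-symbol terms -p_i * log2(p_i) with p_i = f_i/39:
  p = 16/39 = 0.410256: log2(p) = -1.285402, -p*log2(p) = 0.527345
  p = 15/39 = 0.384615: log2(p) = -1.378512, -p*log2(p) = 0.530197
  p = 8/39 = 0.205128: log2(p) = -2.285402, -p*log2(p) = 0.468800
H = 0.527345 + 0.530197 + 0.468800 = 1.526342

H = 1.5263 bits/symbol


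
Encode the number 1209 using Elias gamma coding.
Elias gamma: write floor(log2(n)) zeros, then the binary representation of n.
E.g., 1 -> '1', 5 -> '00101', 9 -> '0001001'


num_bits = floor(log2(1209)) + 1 = 11
leading_zeros = num_bits - 1 = 10
binary(1209) = 10010111001

Elias gamma(1209) = '0000000000' + '10010111001' = 000000000010010111001 (21 bits)


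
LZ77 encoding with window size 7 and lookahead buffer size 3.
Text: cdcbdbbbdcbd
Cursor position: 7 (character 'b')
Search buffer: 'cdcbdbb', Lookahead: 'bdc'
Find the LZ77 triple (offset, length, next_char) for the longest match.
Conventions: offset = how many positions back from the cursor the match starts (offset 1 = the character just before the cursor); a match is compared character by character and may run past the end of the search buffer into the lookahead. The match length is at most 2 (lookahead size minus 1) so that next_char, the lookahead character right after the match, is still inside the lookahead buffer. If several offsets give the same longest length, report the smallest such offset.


Try each offset into the search buffer:
  offset=1 (pos 6, char 'b'): match length 1
  offset=2 (pos 5, char 'b'): match length 1
  offset=3 (pos 4, char 'd'): match length 0
  offset=4 (pos 3, char 'b'): match length 2
  offset=5 (pos 2, char 'c'): match length 0
  offset=6 (pos 1, char 'd'): match length 0
  offset=7 (pos 0, char 'c'): match length 0
Longest match has length 2 at offset 4.
next_char = character at position 7 + 2 = 9 -> 'c'

Best match: offset=4, length=2 (matching 'bd' starting at position 3)
LZ77 triple: (4, 2, 'c')


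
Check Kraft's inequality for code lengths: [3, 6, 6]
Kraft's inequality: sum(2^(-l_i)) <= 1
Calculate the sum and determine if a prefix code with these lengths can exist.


Sum = 2^(-3) + 2^(-6) + 2^(-6)
    = 0.125 + 0.015625 + 0.015625
    = 10/64 = 0.15625
Since 0.15625 <= 1, Kraft's inequality IS satisfied.
A prefix code with these lengths CAN exist.

Kraft sum = 0.15625. Satisfied.


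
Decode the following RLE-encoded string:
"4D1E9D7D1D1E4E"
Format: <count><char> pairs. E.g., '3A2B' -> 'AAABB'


Expanding each <count><char> pair:
  4D -> 'DDDD'
  1E -> 'E'
  9D -> 'DDDDDDDDD'
  7D -> 'DDDDDDD'
  1D -> 'D'
  1E -> 'E'
  4E -> 'EEEE'

Decoded = DDDDEDDDDDDDDDDDDDDDDDEEEEE


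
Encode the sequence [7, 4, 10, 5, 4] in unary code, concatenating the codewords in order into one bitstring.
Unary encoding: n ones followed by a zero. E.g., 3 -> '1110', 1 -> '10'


Encode each number as n ones followed by a terminating 0:
  7 -> 11111110 (8 bits)
  4 -> 11110 (5 bits)
  10 -> 11111111110 (11 bits)
  5 -> 111110 (6 bits)
  4 -> 11110 (5 bits)
Total length = 8 + 5 + 11 + 6 + 5 = 35 bits.

Unary([7, 4, 10, 5, 4]) = 11111110111101111111111011111011110 (35 bits)


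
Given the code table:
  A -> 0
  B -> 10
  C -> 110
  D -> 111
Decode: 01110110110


Decoding:
0 -> A
111 -> D
0 -> A
110 -> C
110 -> C


Result: ADACC


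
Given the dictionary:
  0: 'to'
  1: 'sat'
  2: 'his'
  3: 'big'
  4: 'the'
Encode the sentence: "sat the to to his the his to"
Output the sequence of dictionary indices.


Look up each word in the dictionary:
  'sat' -> 1
  'the' -> 4
  'to' -> 0
  'to' -> 0
  'his' -> 2
  'the' -> 4
  'his' -> 2
  'to' -> 0

Encoded: [1, 4, 0, 0, 2, 4, 2, 0]


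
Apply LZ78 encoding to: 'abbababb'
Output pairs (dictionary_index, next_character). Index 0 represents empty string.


LZ78 encoding steps:
Dictionary: {0: ''}
Step 1: w='' (idx 0), next='a' -> output (0, 'a'), add 'a' as idx 1
Step 2: w='' (idx 0), next='b' -> output (0, 'b'), add 'b' as idx 2
Step 3: w='b' (idx 2), next='a' -> output (2, 'a'), add 'ba' as idx 3
Step 4: w='ba' (idx 3), next='b' -> output (3, 'b'), add 'bab' as idx 4
Step 5: w='b' (idx 2), end of input -> output (2, '')


Encoded: [(0, 'a'), (0, 'b'), (2, 'a'), (3, 'b'), (2, '')]


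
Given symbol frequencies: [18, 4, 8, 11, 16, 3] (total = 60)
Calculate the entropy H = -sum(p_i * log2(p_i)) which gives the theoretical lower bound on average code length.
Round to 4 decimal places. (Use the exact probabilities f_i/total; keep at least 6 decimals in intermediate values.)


Per-symbol terms -p_i * log2(p_i) with p_i = f_i/60:
  p = 18/60 = 0.300000: log2(p) = -1.736966, -p*log2(p) = 0.521090
  p = 4/60 = 0.066667: log2(p) = -3.906891, -p*log2(p) = 0.260459
  p = 8/60 = 0.133333: log2(p) = -2.906891, -p*log2(p) = 0.387585
  p = 11/60 = 0.183333: log2(p) = -2.447459, -p*log2(p) = 0.448701
  p = 16/60 = 0.266667: log2(p) = -1.906891, -p*log2(p) = 0.508504
  p = 3/60 = 0.050000: log2(p) = -4.321928, -p*log2(p) = 0.216096
H = 0.521090 + 0.260459 + 0.387585 + 0.448701 + 0.508504 + 0.216096 = 2.342435

H = 2.3424 bits/symbol


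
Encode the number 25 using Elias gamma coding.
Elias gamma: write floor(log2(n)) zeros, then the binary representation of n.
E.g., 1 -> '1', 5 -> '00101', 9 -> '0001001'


num_bits = floor(log2(25)) + 1 = 5
leading_zeros = num_bits - 1 = 4
binary(25) = 11001

Elias gamma(25) = '0000' + '11001' = 000011001 (9 bits)


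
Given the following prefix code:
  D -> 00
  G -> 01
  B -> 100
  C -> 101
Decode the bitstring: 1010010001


Decoding step by step:
Bits 101 -> C
Bits 00 -> D
Bits 100 -> B
Bits 01 -> G


Decoded message: CDBG


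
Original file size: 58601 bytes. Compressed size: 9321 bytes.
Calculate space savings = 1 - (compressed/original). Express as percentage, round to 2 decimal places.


ratio = compressed/original = 9321/58601 = 0.159059
savings = 1 - ratio = 1 - 0.159059 = 0.840941
as a percentage: 0.840941 * 100 = 84.09%

Space savings = 1 - 9321/58601 = 84.09%


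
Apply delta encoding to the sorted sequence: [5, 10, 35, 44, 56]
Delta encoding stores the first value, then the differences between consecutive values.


First value: 5
Deltas:
  10 - 5 = 5
  35 - 10 = 25
  44 - 35 = 9
  56 - 44 = 12


Delta encoded: [5, 5, 25, 9, 12]


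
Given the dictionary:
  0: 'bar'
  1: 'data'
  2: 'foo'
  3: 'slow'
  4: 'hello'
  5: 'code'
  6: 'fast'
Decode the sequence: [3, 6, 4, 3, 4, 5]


Look up each index in the dictionary:
  3 -> 'slow'
  6 -> 'fast'
  4 -> 'hello'
  3 -> 'slow'
  4 -> 'hello'
  5 -> 'code'

Decoded: "slow fast hello slow hello code"


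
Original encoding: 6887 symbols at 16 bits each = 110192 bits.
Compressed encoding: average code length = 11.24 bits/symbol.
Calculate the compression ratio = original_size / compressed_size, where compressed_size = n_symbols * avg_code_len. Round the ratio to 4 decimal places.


original_size = n_symbols * orig_bits = 6887 * 16 = 110192 bits
compressed_size = n_symbols * avg_code_len = 6887 * 11.24 = 77409.88 bits
ratio = original_size / compressed_size = 110192 / 77409.88 = 1.4235

Compression ratio = 1.4235


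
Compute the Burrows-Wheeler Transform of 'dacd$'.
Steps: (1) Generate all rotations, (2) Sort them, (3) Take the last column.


Rotations (sorted):
  0: $dacd -> last char: d
  1: acd$d -> last char: d
  2: cd$da -> last char: a
  3: d$dac -> last char: c
  4: dacd$ -> last char: $


BWT = ddac$


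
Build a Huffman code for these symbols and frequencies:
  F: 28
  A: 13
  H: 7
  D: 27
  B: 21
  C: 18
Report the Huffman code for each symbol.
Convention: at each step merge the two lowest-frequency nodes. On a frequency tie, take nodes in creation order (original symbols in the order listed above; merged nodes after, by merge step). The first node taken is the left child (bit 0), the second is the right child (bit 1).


Huffman tree construction:
Step 1: Merge H(7) + A(13) = 20
Step 2: Merge C(18) + (H+A)(20) = 38
Step 3: Merge B(21) + D(27) = 48
Step 4: Merge F(28) + (C+(H+A))(38) = 66
Step 5: Merge (B+D)(48) + (F+(C+(H+A)))(66) = 114
Read each symbol's code off the tree from the root (left child = 0, right child = 1).

Codes:
  F: 10 (length 2)
  A: 1111 (length 4)
  H: 1110 (length 4)
  D: 01 (length 2)
  B: 00 (length 2)
  C: 110 (length 3)
Average code length: 286/114 = 2.5088 bits/symbol


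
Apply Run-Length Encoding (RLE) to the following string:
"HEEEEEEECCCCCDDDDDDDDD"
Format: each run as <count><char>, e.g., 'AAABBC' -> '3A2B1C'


Scanning runs left to right:
  i=0: run of 'H' x 1 -> '1H'
  i=1: run of 'E' x 7 -> '7E'
  i=8: run of 'C' x 5 -> '5C'
  i=13: run of 'D' x 9 -> '9D'

RLE = 1H7E5C9D


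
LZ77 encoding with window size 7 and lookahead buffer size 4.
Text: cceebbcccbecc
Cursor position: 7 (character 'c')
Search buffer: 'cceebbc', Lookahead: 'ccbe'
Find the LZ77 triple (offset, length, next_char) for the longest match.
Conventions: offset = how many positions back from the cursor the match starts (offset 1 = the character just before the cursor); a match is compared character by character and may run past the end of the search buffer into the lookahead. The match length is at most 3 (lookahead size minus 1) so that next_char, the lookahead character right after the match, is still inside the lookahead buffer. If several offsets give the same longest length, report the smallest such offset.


Try each offset into the search buffer:
  offset=1 (pos 6, char 'c'): match length 2
  offset=2 (pos 5, char 'b'): match length 0
  offset=3 (pos 4, char 'b'): match length 0
  offset=4 (pos 3, char 'e'): match length 0
  offset=5 (pos 2, char 'e'): match length 0
  offset=6 (pos 1, char 'c'): match length 1
  offset=7 (pos 0, char 'c'): match length 2
Longest match has length 2, found at offsets 1, 7; take the smallest, offset 1.
next_char = character at position 7 + 2 = 9 -> 'b'

Best match: offset=1, length=2 (matching 'cc' starting at position 6)
LZ77 triple: (1, 2, 'b')


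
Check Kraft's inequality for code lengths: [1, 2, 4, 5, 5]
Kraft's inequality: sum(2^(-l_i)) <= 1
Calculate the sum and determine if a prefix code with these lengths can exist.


Sum = 2^(-1) + 2^(-2) + 2^(-4) + 2^(-5) + 2^(-5)
    = 0.5 + 0.25 + 0.0625 + 0.03125 + 0.03125
    = 28/32 = 0.875
Since 0.875 <= 1, Kraft's inequality IS satisfied.
A prefix code with these lengths CAN exist.

Kraft sum = 0.875. Satisfied.


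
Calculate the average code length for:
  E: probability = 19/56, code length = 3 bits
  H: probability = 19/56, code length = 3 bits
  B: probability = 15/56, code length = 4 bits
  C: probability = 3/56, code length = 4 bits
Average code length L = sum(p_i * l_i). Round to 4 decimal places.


Weighted contributions p_i * l_i:
  E: (19/56) * 3 = 57/56
  H: (19/56) * 3 = 57/56
  B: (15/56) * 4 = 60/56
  C: (3/56) * 4 = 12/56
Sum = (57 + 57 + 60 + 12)/56 = 186/56

L = 186/56 = 3.3214 bits/symbol


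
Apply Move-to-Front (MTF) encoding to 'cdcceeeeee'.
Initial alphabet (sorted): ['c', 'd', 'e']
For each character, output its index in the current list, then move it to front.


MTF encoding:
'c': index 0 in ['c', 'd', 'e'] -> ['c', 'd', 'e']
'd': index 1 in ['c', 'd', 'e'] -> ['d', 'c', 'e']
'c': index 1 in ['d', 'c', 'e'] -> ['c', 'd', 'e']
'c': index 0 in ['c', 'd', 'e'] -> ['c', 'd', 'e']
'e': index 2 in ['c', 'd', 'e'] -> ['e', 'c', 'd']
'e': index 0 in ['e', 'c', 'd'] -> ['e', 'c', 'd']
'e': index 0 in ['e', 'c', 'd'] -> ['e', 'c', 'd']
'e': index 0 in ['e', 'c', 'd'] -> ['e', 'c', 'd']
'e': index 0 in ['e', 'c', 'd'] -> ['e', 'c', 'd']
'e': index 0 in ['e', 'c', 'd'] -> ['e', 'c', 'd']


Output: [0, 1, 1, 0, 2, 0, 0, 0, 0, 0]


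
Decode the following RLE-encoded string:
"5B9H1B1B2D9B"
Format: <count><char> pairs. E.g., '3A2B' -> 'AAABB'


Expanding each <count><char> pair:
  5B -> 'BBBBB'
  9H -> 'HHHHHHHHH'
  1B -> 'B'
  1B -> 'B'
  2D -> 'DD'
  9B -> 'BBBBBBBBB'

Decoded = BBBBBHHHHHHHHHBBDDBBBBBBBBB


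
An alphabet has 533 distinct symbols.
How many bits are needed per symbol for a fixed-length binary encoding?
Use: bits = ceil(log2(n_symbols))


log2(533) = 9.058
Bracket: 2^9 = 512 < 533 <= 2^10 = 1024
So ceil(log2(533)) = 10

bits = ceil(log2(533)) = ceil(9.058) = 10 bits


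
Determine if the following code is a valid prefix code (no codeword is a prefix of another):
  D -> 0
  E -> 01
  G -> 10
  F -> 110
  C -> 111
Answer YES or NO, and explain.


Checking each pair (does one codeword prefix another?):
  D='0' vs E='01': prefix -- VIOLATION

NO -- this is NOT a valid prefix code. D (0) is a prefix of E (01).


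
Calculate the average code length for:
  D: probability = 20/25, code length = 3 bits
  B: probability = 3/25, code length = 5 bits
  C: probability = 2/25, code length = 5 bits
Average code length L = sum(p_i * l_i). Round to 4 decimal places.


Weighted contributions p_i * l_i:
  D: (20/25) * 3 = 60/25
  B: (3/25) * 5 = 15/25
  C: (2/25) * 5 = 10/25
Sum = (60 + 15 + 10)/25 = 85/25

L = 85/25 = 3.4000 bits/symbol


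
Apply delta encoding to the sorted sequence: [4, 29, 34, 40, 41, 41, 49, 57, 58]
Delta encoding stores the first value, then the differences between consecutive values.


First value: 4
Deltas:
  29 - 4 = 25
  34 - 29 = 5
  40 - 34 = 6
  41 - 40 = 1
  41 - 41 = 0
  49 - 41 = 8
  57 - 49 = 8
  58 - 57 = 1


Delta encoded: [4, 25, 5, 6, 1, 0, 8, 8, 1]


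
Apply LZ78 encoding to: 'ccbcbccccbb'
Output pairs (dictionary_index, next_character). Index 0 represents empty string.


LZ78 encoding steps:
Dictionary: {0: ''}
Step 1: w='' (idx 0), next='c' -> output (0, 'c'), add 'c' as idx 1
Step 2: w='c' (idx 1), next='b' -> output (1, 'b'), add 'cb' as idx 2
Step 3: w='cb' (idx 2), next='c' -> output (2, 'c'), add 'cbc' as idx 3
Step 4: w='c' (idx 1), next='c' -> output (1, 'c'), add 'cc' as idx 4
Step 5: w='cb' (idx 2), next='b' -> output (2, 'b'), add 'cbb' as idx 5


Encoded: [(0, 'c'), (1, 'b'), (2, 'c'), (1, 'c'), (2, 'b')]


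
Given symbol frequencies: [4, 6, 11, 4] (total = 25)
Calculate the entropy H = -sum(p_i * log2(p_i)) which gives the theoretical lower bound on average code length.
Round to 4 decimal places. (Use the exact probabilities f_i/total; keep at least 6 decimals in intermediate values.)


Per-symbol terms -p_i * log2(p_i) with p_i = f_i/25:
  p = 4/25 = 0.160000: log2(p) = -2.643856, -p*log2(p) = 0.423017
  p = 6/25 = 0.240000: log2(p) = -2.058894, -p*log2(p) = 0.494134
  p = 11/25 = 0.440000: log2(p) = -1.184425, -p*log2(p) = 0.521147
  p = 4/25 = 0.160000: log2(p) = -2.643856, -p*log2(p) = 0.423017
H = 0.423017 + 0.494134 + 0.521147 + 0.423017 = 1.861315

H = 1.8613 bits/symbol


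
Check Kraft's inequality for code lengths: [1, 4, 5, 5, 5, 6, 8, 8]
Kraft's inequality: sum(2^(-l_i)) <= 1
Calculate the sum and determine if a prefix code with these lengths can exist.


Sum = 2^(-1) + 2^(-4) + 2^(-5) + 2^(-5) + 2^(-5) + 2^(-6) + 2^(-8) + 2^(-8)
    = 0.5 + 0.0625 + 0.03125 + 0.03125 + 0.03125 + 0.015625 + 0.00390625 + 0.00390625
    = 174/256 = 0.6796875
Since 0.6796875 <= 1, Kraft's inequality IS satisfied.
A prefix code with these lengths CAN exist.

Kraft sum = 0.6796875. Satisfied.


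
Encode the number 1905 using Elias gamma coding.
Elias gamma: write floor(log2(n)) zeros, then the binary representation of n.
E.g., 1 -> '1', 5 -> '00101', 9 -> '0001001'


num_bits = floor(log2(1905)) + 1 = 11
leading_zeros = num_bits - 1 = 10
binary(1905) = 11101110001

Elias gamma(1905) = '0000000000' + '11101110001' = 000000000011101110001 (21 bits)


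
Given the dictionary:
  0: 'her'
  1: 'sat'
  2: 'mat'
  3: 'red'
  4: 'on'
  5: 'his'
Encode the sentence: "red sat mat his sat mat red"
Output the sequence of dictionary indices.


Look up each word in the dictionary:
  'red' -> 3
  'sat' -> 1
  'mat' -> 2
  'his' -> 5
  'sat' -> 1
  'mat' -> 2
  'red' -> 3

Encoded: [3, 1, 2, 5, 1, 2, 3]


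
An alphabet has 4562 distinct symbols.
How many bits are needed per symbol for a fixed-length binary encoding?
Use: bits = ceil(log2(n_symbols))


log2(4562) = 12.1555
Bracket: 2^12 = 4096 < 4562 <= 2^13 = 8192
So ceil(log2(4562)) = 13

bits = ceil(log2(4562)) = ceil(12.1555) = 13 bits


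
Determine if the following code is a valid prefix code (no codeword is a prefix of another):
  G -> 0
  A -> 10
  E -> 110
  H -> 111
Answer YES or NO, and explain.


Checking each pair (does one codeword prefix another?):
  G='0' vs A='10': no prefix
  G='0' vs E='110': no prefix
  G='0' vs H='111': no prefix
  A='10' vs G='0': no prefix
  A='10' vs E='110': no prefix
  A='10' vs H='111': no prefix
  E='110' vs G='0': no prefix
  E='110' vs A='10': no prefix
  E='110' vs H='111': no prefix
  H='111' vs G='0': no prefix
  H='111' vs A='10': no prefix
  H='111' vs E='110': no prefix
No violation found over all pairs.

YES -- this is a valid prefix code. No codeword is a prefix of any other codeword.


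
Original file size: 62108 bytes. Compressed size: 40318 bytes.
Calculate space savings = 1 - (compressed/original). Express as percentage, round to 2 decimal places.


ratio = compressed/original = 40318/62108 = 0.64916
savings = 1 - ratio = 1 - 0.64916 = 0.35084
as a percentage: 0.35084 * 100 = 35.08%

Space savings = 1 - 40318/62108 = 35.08%


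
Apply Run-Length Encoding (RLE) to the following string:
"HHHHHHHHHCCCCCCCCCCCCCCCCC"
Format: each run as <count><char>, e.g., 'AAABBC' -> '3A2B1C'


Scanning runs left to right:
  i=0: run of 'H' x 9 -> '9H'
  i=9: run of 'C' x 17 -> '17C'

RLE = 9H17C


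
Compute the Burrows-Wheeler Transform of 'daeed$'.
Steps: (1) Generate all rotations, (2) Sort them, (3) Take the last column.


Rotations (sorted):
  0: $daeed -> last char: d
  1: aeed$d -> last char: d
  2: d$daee -> last char: e
  3: daeed$ -> last char: $
  4: ed$dae -> last char: e
  5: eed$da -> last char: a


BWT = dde$ea


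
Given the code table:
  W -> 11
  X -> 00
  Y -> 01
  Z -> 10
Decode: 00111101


Decoding:
00 -> X
11 -> W
11 -> W
01 -> Y


Result: XWWY


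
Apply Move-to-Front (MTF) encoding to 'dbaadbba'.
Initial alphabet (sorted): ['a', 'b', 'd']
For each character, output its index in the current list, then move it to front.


MTF encoding:
'd': index 2 in ['a', 'b', 'd'] -> ['d', 'a', 'b']
'b': index 2 in ['d', 'a', 'b'] -> ['b', 'd', 'a']
'a': index 2 in ['b', 'd', 'a'] -> ['a', 'b', 'd']
'a': index 0 in ['a', 'b', 'd'] -> ['a', 'b', 'd']
'd': index 2 in ['a', 'b', 'd'] -> ['d', 'a', 'b']
'b': index 2 in ['d', 'a', 'b'] -> ['b', 'd', 'a']
'b': index 0 in ['b', 'd', 'a'] -> ['b', 'd', 'a']
'a': index 2 in ['b', 'd', 'a'] -> ['a', 'b', 'd']


Output: [2, 2, 2, 0, 2, 2, 0, 2]


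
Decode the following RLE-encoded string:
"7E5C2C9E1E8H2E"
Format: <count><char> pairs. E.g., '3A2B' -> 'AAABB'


Expanding each <count><char> pair:
  7E -> 'EEEEEEE'
  5C -> 'CCCCC'
  2C -> 'CC'
  9E -> 'EEEEEEEEE'
  1E -> 'E'
  8H -> 'HHHHHHHH'
  2E -> 'EE'

Decoded = EEEEEEECCCCCCCEEEEEEEEEEHHHHHHHHEE


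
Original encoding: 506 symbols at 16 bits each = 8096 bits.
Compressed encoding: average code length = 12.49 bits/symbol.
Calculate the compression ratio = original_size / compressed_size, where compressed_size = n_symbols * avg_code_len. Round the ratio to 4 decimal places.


original_size = n_symbols * orig_bits = 506 * 16 = 8096 bits
compressed_size = n_symbols * avg_code_len = 506 * 12.49 = 6319.94 bits
ratio = original_size / compressed_size = 8096 / 6319.94 = 1.281

Compression ratio = 1.281


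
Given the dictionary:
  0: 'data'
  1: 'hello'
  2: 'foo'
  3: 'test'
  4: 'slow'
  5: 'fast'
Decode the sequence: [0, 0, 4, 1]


Look up each index in the dictionary:
  0 -> 'data'
  0 -> 'data'
  4 -> 'slow'
  1 -> 'hello'

Decoded: "data data slow hello"


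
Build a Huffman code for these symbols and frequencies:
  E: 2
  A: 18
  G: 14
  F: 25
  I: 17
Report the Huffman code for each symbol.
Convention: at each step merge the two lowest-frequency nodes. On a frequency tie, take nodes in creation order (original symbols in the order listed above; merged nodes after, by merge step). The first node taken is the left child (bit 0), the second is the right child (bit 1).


Huffman tree construction:
Step 1: Merge E(2) + G(14) = 16
Step 2: Merge (E+G)(16) + I(17) = 33
Step 3: Merge A(18) + F(25) = 43
Step 4: Merge ((E+G)+I)(33) + (A+F)(43) = 76
Read each symbol's code off the tree from the root (left child = 0, right child = 1).

Codes:
  E: 000 (length 3)
  A: 10 (length 2)
  G: 001 (length 3)
  F: 11 (length 2)
  I: 01 (length 2)
Average code length: 168/76 = 2.2105 bits/symbol


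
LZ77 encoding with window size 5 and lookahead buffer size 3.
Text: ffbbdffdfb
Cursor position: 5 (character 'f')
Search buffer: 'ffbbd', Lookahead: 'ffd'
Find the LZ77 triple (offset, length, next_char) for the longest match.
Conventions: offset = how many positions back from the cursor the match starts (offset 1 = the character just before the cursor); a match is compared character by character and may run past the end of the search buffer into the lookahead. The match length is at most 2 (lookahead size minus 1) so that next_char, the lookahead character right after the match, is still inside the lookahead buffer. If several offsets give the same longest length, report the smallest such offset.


Try each offset into the search buffer:
  offset=1 (pos 4, char 'd'): match length 0
  offset=2 (pos 3, char 'b'): match length 0
  offset=3 (pos 2, char 'b'): match length 0
  offset=4 (pos 1, char 'f'): match length 1
  offset=5 (pos 0, char 'f'): match length 2
Longest match has length 2 at offset 5.
next_char = character at position 5 + 2 = 7 -> 'd'

Best match: offset=5, length=2 (matching 'ff' starting at position 0)
LZ77 triple: (5, 2, 'd')


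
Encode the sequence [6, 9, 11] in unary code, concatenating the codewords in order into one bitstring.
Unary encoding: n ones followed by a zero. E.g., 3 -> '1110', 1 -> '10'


Encode each number as n ones followed by a terminating 0:
  6 -> 1111110 (7 bits)
  9 -> 1111111110 (10 bits)
  11 -> 111111111110 (12 bits)
Total length = 7 + 10 + 12 = 29 bits.

Unary([6, 9, 11]) = 11111101111111110111111111110 (29 bits)


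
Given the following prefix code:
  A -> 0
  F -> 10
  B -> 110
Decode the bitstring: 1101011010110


Decoding step by step:
Bits 110 -> B
Bits 10 -> F
Bits 110 -> B
Bits 10 -> F
Bits 110 -> B


Decoded message: BFBFB


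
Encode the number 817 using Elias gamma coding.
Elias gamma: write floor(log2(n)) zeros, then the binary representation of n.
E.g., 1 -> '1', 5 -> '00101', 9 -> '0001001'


num_bits = floor(log2(817)) + 1 = 10
leading_zeros = num_bits - 1 = 9
binary(817) = 1100110001

Elias gamma(817) = '000000000' + '1100110001' = 0000000001100110001 (19 bits)


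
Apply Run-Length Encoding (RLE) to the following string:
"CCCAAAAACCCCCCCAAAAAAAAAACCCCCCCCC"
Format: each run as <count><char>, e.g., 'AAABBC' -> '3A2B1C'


Scanning runs left to right:
  i=0: run of 'C' x 3 -> '3C'
  i=3: run of 'A' x 5 -> '5A'
  i=8: run of 'C' x 7 -> '7C'
  i=15: run of 'A' x 10 -> '10A'
  i=25: run of 'C' x 9 -> '9C'

RLE = 3C5A7C10A9C


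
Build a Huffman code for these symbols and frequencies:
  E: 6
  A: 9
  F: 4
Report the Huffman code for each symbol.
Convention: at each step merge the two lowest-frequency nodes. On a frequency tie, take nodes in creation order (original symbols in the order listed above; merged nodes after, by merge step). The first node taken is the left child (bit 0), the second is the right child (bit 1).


Huffman tree construction:
Step 1: Merge F(4) + E(6) = 10
Step 2: Merge A(9) + (F+E)(10) = 19
Read each symbol's code off the tree from the root (left child = 0, right child = 1).

Codes:
  E: 11 (length 2)
  A: 0 (length 1)
  F: 10 (length 2)
Average code length: 29/19 = 1.5263 bits/symbol


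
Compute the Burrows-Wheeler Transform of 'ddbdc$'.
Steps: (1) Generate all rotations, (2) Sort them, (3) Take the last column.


Rotations (sorted):
  0: $ddbdc -> last char: c
  1: bdc$dd -> last char: d
  2: c$ddbd -> last char: d
  3: dbdc$d -> last char: d
  4: dc$ddb -> last char: b
  5: ddbdc$ -> last char: $


BWT = cdddb$


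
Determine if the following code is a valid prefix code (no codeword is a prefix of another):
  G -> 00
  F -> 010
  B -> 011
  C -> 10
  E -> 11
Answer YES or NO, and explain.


Checking each pair (does one codeword prefix another?):
  G='00' vs F='010': no prefix
  G='00' vs B='011': no prefix
  G='00' vs C='10': no prefix
  G='00' vs E='11': no prefix
  F='010' vs G='00': no prefix
  F='010' vs B='011': no prefix
  F='010' vs C='10': no prefix
  F='010' vs E='11': no prefix
  B='011' vs G='00': no prefix
  B='011' vs F='010': no prefix
  B='011' vs C='10': no prefix
  B='011' vs E='11': no prefix
  C='10' vs G='00': no prefix
  C='10' vs F='010': no prefix
  C='10' vs B='011': no prefix
  C='10' vs E='11': no prefix
  E='11' vs G='00': no prefix
  E='11' vs F='010': no prefix
  E='11' vs B='011': no prefix
  E='11' vs C='10': no prefix
No violation found over all pairs.

YES -- this is a valid prefix code. No codeword is a prefix of any other codeword.


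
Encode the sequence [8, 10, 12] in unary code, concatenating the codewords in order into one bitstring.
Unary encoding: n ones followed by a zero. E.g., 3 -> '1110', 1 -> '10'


Encode each number as n ones followed by a terminating 0:
  8 -> 111111110 (9 bits)
  10 -> 11111111110 (11 bits)
  12 -> 1111111111110 (13 bits)
Total length = 9 + 11 + 13 = 33 bits.

Unary([8, 10, 12]) = 111111110111111111101111111111110 (33 bits)


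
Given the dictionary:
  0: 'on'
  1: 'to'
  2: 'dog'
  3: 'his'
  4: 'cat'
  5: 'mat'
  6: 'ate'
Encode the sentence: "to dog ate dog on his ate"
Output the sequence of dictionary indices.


Look up each word in the dictionary:
  'to' -> 1
  'dog' -> 2
  'ate' -> 6
  'dog' -> 2
  'on' -> 0
  'his' -> 3
  'ate' -> 6

Encoded: [1, 2, 6, 2, 0, 3, 6]


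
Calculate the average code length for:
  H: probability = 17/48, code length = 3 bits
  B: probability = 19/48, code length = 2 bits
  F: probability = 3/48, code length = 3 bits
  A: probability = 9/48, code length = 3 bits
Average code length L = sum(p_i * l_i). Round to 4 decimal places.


Weighted contributions p_i * l_i:
  H: (17/48) * 3 = 51/48
  B: (19/48) * 2 = 38/48
  F: (3/48) * 3 = 9/48
  A: (9/48) * 3 = 27/48
Sum = (51 + 38 + 9 + 27)/48 = 125/48

L = 125/48 = 2.6042 bits/symbol


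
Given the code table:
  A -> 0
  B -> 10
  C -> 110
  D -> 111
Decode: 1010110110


Decoding:
10 -> B
10 -> B
110 -> C
110 -> C


Result: BBCC


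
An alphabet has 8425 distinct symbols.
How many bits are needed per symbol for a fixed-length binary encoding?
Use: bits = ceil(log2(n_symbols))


log2(8425) = 13.0405
Bracket: 2^13 = 8192 < 8425 <= 2^14 = 16384
So ceil(log2(8425)) = 14

bits = ceil(log2(8425)) = ceil(13.0405) = 14 bits


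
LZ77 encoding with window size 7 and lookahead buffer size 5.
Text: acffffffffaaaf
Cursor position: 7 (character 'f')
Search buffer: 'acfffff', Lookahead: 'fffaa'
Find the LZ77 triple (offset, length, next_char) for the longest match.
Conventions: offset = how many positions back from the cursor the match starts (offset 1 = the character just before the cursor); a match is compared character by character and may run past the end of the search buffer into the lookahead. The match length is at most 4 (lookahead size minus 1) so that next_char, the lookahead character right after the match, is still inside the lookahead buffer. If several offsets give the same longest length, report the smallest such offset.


Try each offset into the search buffer:
  offset=1 (pos 6, char 'f'): match length 3
  offset=2 (pos 5, char 'f'): match length 3
  offset=3 (pos 4, char 'f'): match length 3
  offset=4 (pos 3, char 'f'): match length 3
  offset=5 (pos 2, char 'f'): match length 3
  offset=6 (pos 1, char 'c'): match length 0
  offset=7 (pos 0, char 'a'): match length 0
Longest match has length 3, found at offsets 1, 2, 3, 4, 5; take the smallest, offset 1.
next_char = character at position 7 + 3 = 10 -> 'a'

Best match: offset=1, length=3 (matching 'fff' starting at position 6)
LZ77 triple: (1, 3, 'a')


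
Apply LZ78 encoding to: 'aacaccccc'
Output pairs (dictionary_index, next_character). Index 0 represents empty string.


LZ78 encoding steps:
Dictionary: {0: ''}
Step 1: w='' (idx 0), next='a' -> output (0, 'a'), add 'a' as idx 1
Step 2: w='a' (idx 1), next='c' -> output (1, 'c'), add 'ac' as idx 2
Step 3: w='ac' (idx 2), next='c' -> output (2, 'c'), add 'acc' as idx 3
Step 4: w='' (idx 0), next='c' -> output (0, 'c'), add 'c' as idx 4
Step 5: w='c' (idx 4), next='c' -> output (4, 'c'), add 'cc' as idx 5


Encoded: [(0, 'a'), (1, 'c'), (2, 'c'), (0, 'c'), (4, 'c')]


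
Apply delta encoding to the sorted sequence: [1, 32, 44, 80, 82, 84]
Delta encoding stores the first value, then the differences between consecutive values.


First value: 1
Deltas:
  32 - 1 = 31
  44 - 32 = 12
  80 - 44 = 36
  82 - 80 = 2
  84 - 82 = 2


Delta encoded: [1, 31, 12, 36, 2, 2]


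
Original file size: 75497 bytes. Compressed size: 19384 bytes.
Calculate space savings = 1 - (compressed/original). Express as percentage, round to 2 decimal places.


ratio = compressed/original = 19384/75497 = 0.256752
savings = 1 - ratio = 1 - 0.256752 = 0.743248
as a percentage: 0.743248 * 100 = 74.32%

Space savings = 1 - 19384/75497 = 74.32%


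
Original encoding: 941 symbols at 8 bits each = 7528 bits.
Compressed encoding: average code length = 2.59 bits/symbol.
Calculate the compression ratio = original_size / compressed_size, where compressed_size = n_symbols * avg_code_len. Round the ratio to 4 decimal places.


original_size = n_symbols * orig_bits = 941 * 8 = 7528 bits
compressed_size = n_symbols * avg_code_len = 941 * 2.59 = 2437.19 bits
ratio = original_size / compressed_size = 7528 / 2437.19 = 3.0888

Compression ratio = 3.0888


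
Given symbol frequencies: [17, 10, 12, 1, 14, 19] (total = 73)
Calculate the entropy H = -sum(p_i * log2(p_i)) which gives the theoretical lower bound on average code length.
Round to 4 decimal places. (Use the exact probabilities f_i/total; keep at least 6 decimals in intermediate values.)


Per-symbol terms -p_i * log2(p_i) with p_i = f_i/73:
  p = 17/73 = 0.232877: log2(p) = -2.102362, -p*log2(p) = 0.489591
  p = 10/73 = 0.136986: log2(p) = -2.867896, -p*log2(p) = 0.392863
  p = 12/73 = 0.164384: log2(p) = -2.604862, -p*log2(p) = 0.428197
  p = 1/73 = 0.013699: log2(p) = -6.189825, -p*log2(p) = 0.084792
  p = 14/73 = 0.191781: log2(p) = -2.382470, -p*log2(p) = 0.456912
  p = 19/73 = 0.260274: log2(p) = -1.941897, -p*log2(p) = 0.505425
H = 0.489591 + 0.392863 + 0.428197 + 0.084792 + 0.456912 + 0.505425 = 2.357780

H = 2.3578 bits/symbol


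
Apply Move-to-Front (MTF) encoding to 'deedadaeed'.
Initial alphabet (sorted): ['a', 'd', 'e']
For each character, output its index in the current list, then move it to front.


MTF encoding:
'd': index 1 in ['a', 'd', 'e'] -> ['d', 'a', 'e']
'e': index 2 in ['d', 'a', 'e'] -> ['e', 'd', 'a']
'e': index 0 in ['e', 'd', 'a'] -> ['e', 'd', 'a']
'd': index 1 in ['e', 'd', 'a'] -> ['d', 'e', 'a']
'a': index 2 in ['d', 'e', 'a'] -> ['a', 'd', 'e']
'd': index 1 in ['a', 'd', 'e'] -> ['d', 'a', 'e']
'a': index 1 in ['d', 'a', 'e'] -> ['a', 'd', 'e']
'e': index 2 in ['a', 'd', 'e'] -> ['e', 'a', 'd']
'e': index 0 in ['e', 'a', 'd'] -> ['e', 'a', 'd']
'd': index 2 in ['e', 'a', 'd'] -> ['d', 'e', 'a']


Output: [1, 2, 0, 1, 2, 1, 1, 2, 0, 2]


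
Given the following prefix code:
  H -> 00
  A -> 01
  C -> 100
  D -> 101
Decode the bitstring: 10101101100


Decoding step by step:
Bits 101 -> D
Bits 01 -> A
Bits 101 -> D
Bits 100 -> C


Decoded message: DADC


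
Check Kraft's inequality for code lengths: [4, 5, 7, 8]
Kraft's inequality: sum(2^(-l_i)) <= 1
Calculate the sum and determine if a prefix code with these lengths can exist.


Sum = 2^(-4) + 2^(-5) + 2^(-7) + 2^(-8)
    = 0.0625 + 0.03125 + 0.0078125 + 0.00390625
    = 27/256 = 0.10546875
Since 0.10546875 <= 1, Kraft's inequality IS satisfied.
A prefix code with these lengths CAN exist.

Kraft sum = 0.10546875. Satisfied.


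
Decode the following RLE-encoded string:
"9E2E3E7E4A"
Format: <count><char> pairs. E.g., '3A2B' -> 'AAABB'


Expanding each <count><char> pair:
  9E -> 'EEEEEEEEE'
  2E -> 'EE'
  3E -> 'EEE'
  7E -> 'EEEEEEE'
  4A -> 'AAAA'

Decoded = EEEEEEEEEEEEEEEEEEEEEAAAA


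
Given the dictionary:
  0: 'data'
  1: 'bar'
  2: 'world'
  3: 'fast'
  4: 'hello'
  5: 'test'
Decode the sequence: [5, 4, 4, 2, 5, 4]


Look up each index in the dictionary:
  5 -> 'test'
  4 -> 'hello'
  4 -> 'hello'
  2 -> 'world'
  5 -> 'test'
  4 -> 'hello'

Decoded: "test hello hello world test hello"


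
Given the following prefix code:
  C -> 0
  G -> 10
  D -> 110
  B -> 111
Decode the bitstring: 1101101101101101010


Decoding step by step:
Bits 110 -> D
Bits 110 -> D
Bits 110 -> D
Bits 110 -> D
Bits 110 -> D
Bits 10 -> G
Bits 10 -> G


Decoded message: DDDDDGG


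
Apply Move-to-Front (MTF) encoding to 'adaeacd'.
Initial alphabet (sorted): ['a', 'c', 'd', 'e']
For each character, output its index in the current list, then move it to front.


MTF encoding:
'a': index 0 in ['a', 'c', 'd', 'e'] -> ['a', 'c', 'd', 'e']
'd': index 2 in ['a', 'c', 'd', 'e'] -> ['d', 'a', 'c', 'e']
'a': index 1 in ['d', 'a', 'c', 'e'] -> ['a', 'd', 'c', 'e']
'e': index 3 in ['a', 'd', 'c', 'e'] -> ['e', 'a', 'd', 'c']
'a': index 1 in ['e', 'a', 'd', 'c'] -> ['a', 'e', 'd', 'c']
'c': index 3 in ['a', 'e', 'd', 'c'] -> ['c', 'a', 'e', 'd']
'd': index 3 in ['c', 'a', 'e', 'd'] -> ['d', 'c', 'a', 'e']


Output: [0, 2, 1, 3, 1, 3, 3]


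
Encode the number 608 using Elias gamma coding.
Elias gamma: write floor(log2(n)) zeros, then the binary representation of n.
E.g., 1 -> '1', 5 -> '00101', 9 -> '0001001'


num_bits = floor(log2(608)) + 1 = 10
leading_zeros = num_bits - 1 = 9
binary(608) = 1001100000

Elias gamma(608) = '000000000' + '1001100000' = 0000000001001100000 (19 bits)
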